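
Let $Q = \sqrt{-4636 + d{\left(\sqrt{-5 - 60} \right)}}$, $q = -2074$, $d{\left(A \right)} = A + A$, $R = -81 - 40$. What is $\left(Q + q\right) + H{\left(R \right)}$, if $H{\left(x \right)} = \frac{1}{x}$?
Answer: $- \frac{250955}{121} + \sqrt{-4636 + 2 i \sqrt{65}} \approx -2073.9 + 68.088 i$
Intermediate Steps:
$R = -121$
$d{\left(A \right)} = 2 A$
$Q = \sqrt{-4636 + 2 i \sqrt{65}}$ ($Q = \sqrt{-4636 + 2 \sqrt{-5 - 60}} = \sqrt{-4636 + 2 \sqrt{-65}} = \sqrt{-4636 + 2 i \sqrt{65}} \approx 0.118 + 68.088 i$)
$\left(Q + q\right) + H{\left(R \right)} = \left(\sqrt{-4636 + 2 i \sqrt{65}} - 2074\right) + \frac{1}{-121} = \left(-2074 + \sqrt{-4636 + 2 i \sqrt{65}}\right) - \frac{1}{121} = - \frac{250955}{121} + \sqrt{-4636 + 2 i \sqrt{65}}$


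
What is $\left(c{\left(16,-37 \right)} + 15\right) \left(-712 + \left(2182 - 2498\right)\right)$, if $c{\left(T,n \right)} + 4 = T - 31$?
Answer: $4112$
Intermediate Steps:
$c{\left(T,n \right)} = -35 + T$ ($c{\left(T,n \right)} = -4 + \left(T - 31\right) = -4 + \left(-31 + T\right) = -35 + T$)
$\left(c{\left(16,-37 \right)} + 15\right) \left(-712 + \left(2182 - 2498\right)\right) = \left(\left(-35 + 16\right) + 15\right) \left(-712 + \left(2182 - 2498\right)\right) = \left(-19 + 15\right) \left(-712 - 316\right) = \left(-4\right) \left(-1028\right) = 4112$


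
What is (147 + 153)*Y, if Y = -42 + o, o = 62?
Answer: 6000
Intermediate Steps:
Y = 20 (Y = -42 + 62 = 20)
(147 + 153)*Y = (147 + 153)*20 = 300*20 = 6000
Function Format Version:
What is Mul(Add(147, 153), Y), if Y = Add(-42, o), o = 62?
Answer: 6000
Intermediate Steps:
Y = 20 (Y = Add(-42, 62) = 20)
Mul(Add(147, 153), Y) = Mul(Add(147, 153), 20) = Mul(300, 20) = 6000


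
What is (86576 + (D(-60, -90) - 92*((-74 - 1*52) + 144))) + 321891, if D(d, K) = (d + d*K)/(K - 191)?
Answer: 114308551/281 ≈ 4.0679e+5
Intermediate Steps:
D(d, K) = (d + K*d)/(-191 + K)
(86576 + (D(-60, -90) - 92*((-74 - 1*52) + 144))) + 321891 = (86576 + (-60*(1 - 90)/(-191 - 90) - 92*((-74 - 1*52) + 144))) + 321891 = (86576 + (-60*(-89)/(-281) - 92*((-74 - 52) + 144))) + 321891 = (86576 + (-60*(-1/281)*(-89) - 92*(-126 + 144))) + 321891 = (86576 + (-5340/281 - 92*18)) + 321891 = (86576 + (-5340/281 - 1*1656)) + 321891 = (86576 + (-5340/281 - 1656)) + 321891 = (86576 - 470676/281) + 321891 = 23857180/281 + 321891 = 114308551/281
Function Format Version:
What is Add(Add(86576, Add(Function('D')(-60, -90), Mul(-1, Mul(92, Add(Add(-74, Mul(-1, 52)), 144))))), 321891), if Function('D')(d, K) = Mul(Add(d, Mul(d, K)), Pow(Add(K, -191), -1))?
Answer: Rational(114308551, 281) ≈ 4.0679e+5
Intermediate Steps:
Function('D')(d, K) = Mul(Pow(Add(-191, K), -1), Add(d, Mul(K, d))) (Function('D')(d, K) = Mul(Add(d, Mul(K, d)), Pow(Add(-191, K), -1)) = Mul(Pow(Add(-191, K), -1), Add(d, Mul(K, d))))
Add(Add(86576, Add(Function('D')(-60, -90), Mul(-1, Mul(92, Add(Add(-74, Mul(-1, 52)), 144))))), 321891) = Add(Add(86576, Add(Mul(-60, Pow(Add(-191, -90), -1), Add(1, -90)), Mul(-1, Mul(92, Add(Add(-74, Mul(-1, 52)), 144))))), 321891) = Add(Add(86576, Add(Mul(-60, Pow(-281, -1), -89), Mul(-1, Mul(92, Add(Add(-74, -52), 144))))), 321891) = Add(Add(86576, Add(Mul(-60, Rational(-1, 281), -89), Mul(-1, Mul(92, Add(-126, 144))))), 321891) = Add(Add(86576, Add(Rational(-5340, 281), Mul(-1, Mul(92, 18)))), 321891) = Add(Add(86576, Add(Rational(-5340, 281), Mul(-1, 1656))), 321891) = Add(Add(86576, Add(Rational(-5340, 281), -1656)), 321891) = Add(Add(86576, Rational(-470676, 281)), 321891) = Add(Rational(23857180, 281), 321891) = Rational(114308551, 281)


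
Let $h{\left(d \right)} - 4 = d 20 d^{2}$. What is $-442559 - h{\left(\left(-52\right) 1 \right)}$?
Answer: $2369597$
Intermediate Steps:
$h{\left(d \right)} = 4 + 20 d^{3}$ ($h{\left(d \right)} = 4 + d 20 d^{2} = 4 + 20 d d^{2} = 4 + 20 d^{3}$)
$-442559 - h{\left(\left(-52\right) 1 \right)} = -442559 - \left(4 + 20 \left(\left(-52\right) 1\right)^{3}\right) = -442559 - \left(4 + 20 \left(-52\right)^{3}\right) = -442559 - \left(4 + 20 \left(-140608\right)\right) = -442559 - \left(4 - 2812160\right) = -442559 - -2812156 = -442559 + 2812156 = 2369597$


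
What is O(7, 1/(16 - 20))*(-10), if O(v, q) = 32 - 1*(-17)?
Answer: -490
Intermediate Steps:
O(v, q) = 49 (O(v, q) = 32 + 17 = 49)
O(7, 1/(16 - 20))*(-10) = 49*(-10) = -490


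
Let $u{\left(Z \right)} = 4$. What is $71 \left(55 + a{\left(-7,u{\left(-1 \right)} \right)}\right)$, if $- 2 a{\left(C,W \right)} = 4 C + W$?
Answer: $4757$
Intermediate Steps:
$a{\left(C,W \right)} = - 2 C - \frac{W}{2}$ ($a{\left(C,W \right)} = - \frac{4 C + W}{2} = - \frac{W + 4 C}{2} = - 2 C - \frac{W}{2}$)
$71 \left(55 + a{\left(-7,u{\left(-1 \right)} \right)}\right) = 71 \left(55 - -12\right) = 71 \left(55 + \left(14 - 2\right)\right) = 71 \left(55 + 12\right) = 71 \cdot 67 = 4757$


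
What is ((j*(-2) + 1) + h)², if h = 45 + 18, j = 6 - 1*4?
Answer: 3600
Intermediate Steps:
j = 2 (j = 6 - 4 = 2)
h = 63
((j*(-2) + 1) + h)² = ((2*(-2) + 1) + 63)² = ((-4 + 1) + 63)² = (-3 + 63)² = 60² = 3600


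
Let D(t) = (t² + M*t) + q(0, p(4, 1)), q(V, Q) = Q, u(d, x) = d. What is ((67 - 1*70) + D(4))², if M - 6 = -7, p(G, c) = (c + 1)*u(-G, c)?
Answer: 1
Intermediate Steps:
p(G, c) = -G*(1 + c) (p(G, c) = (c + 1)*(-G) = (1 + c)*(-G) = -G*(1 + c))
M = -1 (M = 6 - 7 = -1)
D(t) = -8 + t² - t (D(t) = (t² - t) - 1*4*(1 + 1) = (t² - t) - 1*4*2 = (t² - t) - 8 = -8 + t² - t)
((67 - 1*70) + D(4))² = ((67 - 1*70) + (-8 + 4² - 1*4))² = ((67 - 70) + (-8 + 16 - 4))² = (-3 + 4)² = 1² = 1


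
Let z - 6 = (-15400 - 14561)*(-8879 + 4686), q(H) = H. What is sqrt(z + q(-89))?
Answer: sqrt(125626390) ≈ 11208.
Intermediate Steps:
z = 125626479 (z = 6 + (-15400 - 14561)*(-8879 + 4686) = 6 - 29961*(-4193) = 6 + 125626473 = 125626479)
sqrt(z + q(-89)) = sqrt(125626479 - 89) = sqrt(125626390)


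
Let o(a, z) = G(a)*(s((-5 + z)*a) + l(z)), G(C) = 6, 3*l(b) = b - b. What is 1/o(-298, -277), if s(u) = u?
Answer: 1/504216 ≈ 1.9833e-6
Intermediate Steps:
l(b) = 0 (l(b) = (b - b)/3 = (⅓)*0 = 0)
o(a, z) = 6*a*(-5 + z) (o(a, z) = 6*((-5 + z)*a + 0) = 6*(a*(-5 + z) + 0) = 6*(a*(-5 + z)) = 6*a*(-5 + z))
1/o(-298, -277) = 1/(6*(-298)*(-5 - 277)) = 1/(6*(-298)*(-282)) = 1/504216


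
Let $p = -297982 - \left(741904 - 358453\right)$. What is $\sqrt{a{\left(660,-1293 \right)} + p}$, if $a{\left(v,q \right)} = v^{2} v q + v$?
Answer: $i \sqrt{371733008773} \approx 6.097 \cdot 10^{5} i$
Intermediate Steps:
$a{\left(v,q \right)} = v + q v^{3}$ ($a{\left(v,q \right)} = v^{3} q + v = q v^{3} + v = v + q v^{3}$)
$p = -681433$ ($p = -297982 - 383451 = -681433$)
$\sqrt{a{\left(660,-1293 \right)} + p} = \sqrt{\left(660 - 1293 \cdot 660^{3}\right) - 681433} = \sqrt{\left(660 - 371732328000\right) - 681433} = \sqrt{-371732327340 - 681433} = \sqrt{-371733008773} = i \sqrt{371733008773}$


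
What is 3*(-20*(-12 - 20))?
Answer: 1920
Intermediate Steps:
3*(-20*(-12 - 20)) = 3*(-20*(-32)) = 3*640 = 1920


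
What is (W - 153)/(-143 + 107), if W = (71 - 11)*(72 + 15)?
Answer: -563/4 ≈ -140.75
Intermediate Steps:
W = 5220 (W = 60*87 = 5220)
(W - 153)/(-143 + 107) = (5220 - 153)/(-143 + 107) = 5067/(-36) = 5067*(-1/36) = -563/4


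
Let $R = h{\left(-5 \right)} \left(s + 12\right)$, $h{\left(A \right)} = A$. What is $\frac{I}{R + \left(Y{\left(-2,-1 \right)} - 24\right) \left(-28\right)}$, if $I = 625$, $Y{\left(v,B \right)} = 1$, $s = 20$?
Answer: $\frac{625}{484} \approx 1.2913$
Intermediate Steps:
$R = -160$ ($R = - 5 \left(20 + 12\right) = \left(-5\right) 32 = -160$)
$\frac{I}{R + \left(Y{\left(-2,-1 \right)} - 24\right) \left(-28\right)} = \frac{625}{-160 + \left(1 - 24\right) \left(-28\right)} = \frac{625}{-160 - -644} = \frac{625}{-160 + 644} = \frac{625}{484}$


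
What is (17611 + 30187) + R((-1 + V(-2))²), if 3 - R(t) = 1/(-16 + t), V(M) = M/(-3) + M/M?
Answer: 6692149/140 ≈ 47801.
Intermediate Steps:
V(M) = 1 - M/3 (V(M) = M*(-⅓) + 1 = -M/3 + 1 = 1 - M/3)
R(t) = 3 - 1/(-16 + t)
(17611 + 30187) + R((-1 + V(-2))²) = (17611 + 30187) + (-49 + 3*(-1 + (1 - ⅓*(-2)))²)/(-16 + (-1 + (1 - ⅓*(-2)))²) = 47798 + (-49 + 3*(-1 + (1 + ⅔))²)/(-16 + (-1 + (1 + ⅔))²) = 47798 + (-49 + 3*(-1 + 5/3)²)/(-16 + (-1 + 5/3)²) = 47798 + (-49 + 3*(⅔)²)/(-16 + (⅔)²) = 47798 + (-49 + 3*(4/9))/(-16 + 4/9) = 47798 + (-49 + 4/3)/(-140/9) = 47798 - 9/140*(-143/3) = 47798 + 429/140 = 6692149/140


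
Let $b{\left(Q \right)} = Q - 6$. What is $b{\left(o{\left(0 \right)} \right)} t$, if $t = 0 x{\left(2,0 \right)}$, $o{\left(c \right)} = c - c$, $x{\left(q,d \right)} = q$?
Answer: $0$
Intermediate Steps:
$o{\left(c \right)} = 0$
$t = 0$ ($t = 0 \cdot 2 = 0$)
$b{\left(Q \right)} = -6 + Q$
$b{\left(o{\left(0 \right)} \right)} t = \left(-6 + 0\right) 0 = \left(-6\right) 0 = 0$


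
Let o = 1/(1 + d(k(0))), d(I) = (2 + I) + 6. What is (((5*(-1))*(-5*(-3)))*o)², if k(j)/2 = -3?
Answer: 625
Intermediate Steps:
k(j) = -6 (k(j) = 2*(-3) = -6)
d(I) = 8 + I
o = ⅓ (o = 1/(1 + (8 - 6)) = 1/(1 + 2) = 1/3 = ⅓ ≈ 0.33333)
(((5*(-1))*(-5*(-3)))*o)² = (((5*(-1))*(-5*(-3)))*(⅓))² = (-5*15*(⅓))² = (-75*⅓)² = (-25)² = 625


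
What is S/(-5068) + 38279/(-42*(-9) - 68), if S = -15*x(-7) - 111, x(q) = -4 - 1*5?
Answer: 48497633/392770 ≈ 123.48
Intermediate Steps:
x(q) = -9 (x(q) = -4 - 5 = -9)
S = 24 (S = -15*(-9) - 111 = 135 - 111 = 24)
S/(-5068) + 38279/(-42*(-9) - 68) = 24/(-5068) + 38279/(-42*(-9) - 68) = 24*(-1/5068) + 38279/(378 - 68) = -6/1267 + 38279/310 = 48497633/392770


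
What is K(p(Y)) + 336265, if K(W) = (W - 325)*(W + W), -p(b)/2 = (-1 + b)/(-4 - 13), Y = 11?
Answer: 96960385/289 ≈ 3.3550e+5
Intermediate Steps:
p(b) = -2/17 + 2*b/17 (p(b) = -2*(-1 + b)/(-4 - 13) = -2*(-1 + b)/(-17) = -2*(-1 + b)*(-1)/17 = -2*(1/17 - b/17) = -2/17 + 2*b/17)
K(W) = 2*W*(-325 + W) (K(W) = (-325 + W)*(2*W) = 2*W*(-325 + W))
K(p(Y)) + 336265 = 2*(-2/17 + (2/17)*11)*(-325 + (-2/17 + (2/17)*11)) + 336265 = 2*(-2/17 + 22/17)*(-325 + (-2/17 + 22/17)) + 336265 = 2*(20/17)*(-325 + 20/17) + 336265 = 2*(20/17)*(-5505/17) + 336265 = -220200/289 + 336265 = 96960385/289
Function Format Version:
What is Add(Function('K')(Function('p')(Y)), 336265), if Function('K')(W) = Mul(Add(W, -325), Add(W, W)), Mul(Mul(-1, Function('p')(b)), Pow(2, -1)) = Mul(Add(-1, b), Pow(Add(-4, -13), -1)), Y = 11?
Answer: Rational(96960385, 289) ≈ 3.3550e+5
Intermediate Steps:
Function('p')(b) = Add(Rational(-2, 17), Mul(Rational(2, 17), b)) (Function('p')(b) = Mul(-2, Mul(Add(-1, b), Pow(Add(-4, -13), -1))) = Mul(-2, Mul(Add(-1, b), Pow(-17, -1))) = Mul(-2, Mul(Add(-1, b), Rational(-1, 17))) = Mul(-2, Add(Rational(1, 17), Mul(Rational(-1, 17), b))) = Add(Rational(-2, 17), Mul(Rational(2, 17), b)))
Function('K')(W) = Mul(2, W, Add(-325, W)) (Function('K')(W) = Mul(Add(-325, W), Mul(2, W)) = Mul(2, W, Add(-325, W)))
Add(Function('K')(Function('p')(Y)), 336265) = Add(Mul(2, Add(Rational(-2, 17), Mul(Rational(2, 17), 11)), Add(-325, Add(Rational(-2, 17), Mul(Rational(2, 17), 11)))), 336265) = Add(Mul(2, Add(Rational(-2, 17), Rational(22, 17)), Add(-325, Add(Rational(-2, 17), Rational(22, 17)))), 336265) = Add(Mul(2, Rational(20, 17), Add(-325, Rational(20, 17))), 336265) = Add(Mul(2, Rational(20, 17), Rational(-5505, 17)), 336265) = Add(Rational(-220200, 289), 336265) = Rational(96960385, 289)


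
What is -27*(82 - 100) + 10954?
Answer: 11440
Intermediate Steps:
-27*(82 - 100) + 10954 = -27*(-18) + 10954 = 486 + 10954 = 11440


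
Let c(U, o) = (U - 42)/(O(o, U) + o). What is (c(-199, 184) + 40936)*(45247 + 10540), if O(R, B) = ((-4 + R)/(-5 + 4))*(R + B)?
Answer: 6586167642021/2884 ≈ 2.2837e+9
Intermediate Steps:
O(R, B) = (4 - R)*(B + R) (O(R, B) = ((-4 + R)/(-1))*(B + R) = ((-4 + R)*(-1))*(B + R) = (4 - R)*(B + R))
c(U, o) = (-42 + U)/(-o² + 4*U + 5*o - U*o) (c(U, o) = (U - 42)/((-o² + 4*U + 4*o - U*o) + o) = (-42 + U)/(-o² + 4*U + 5*o - U*o))
(c(-199, 184) + 40936)*(45247 + 10540) = ((42 - 1*(-199))/(184² - 5*184 - 4*(-199) - 199*184) + 40936)*(45247 + 10540) = ((42 + 199)/(33856 - 920 + 796 - 36616) + 40936)*55787 = (241/(-2884) + 40936)*55787 = (-1/2884*241 + 40936)*55787 = (-241/2884 + 40936)*55787 = (118059183/2884)*55787 = 6586167642021/2884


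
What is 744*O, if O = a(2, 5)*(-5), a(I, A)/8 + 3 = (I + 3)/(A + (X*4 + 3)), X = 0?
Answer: 70680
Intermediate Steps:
a(I, A) = -24 + 8*(3 + I)/(3 + A) (a(I, A) = -24 + 8*((I + 3)/(A + (0*4 + 3))) = -24 + 8*((3 + I)/(A + (0 + 3))) = -24 + 8*((3 + I)/(A + 3)) = -24 + 8*((3 + I)/(3 + A)) = -24 + 8*(3 + I)/(3 + A))
O = 95 (O = (8*(-6 + 2 - 3*5)/(3 + 5))*(-5) = (8*(-6 + 2 - 15)/8)*(-5) = (8*(1/8)*(-19))*(-5) = -19*(-5) = 95)
744*O = 744*95 = 70680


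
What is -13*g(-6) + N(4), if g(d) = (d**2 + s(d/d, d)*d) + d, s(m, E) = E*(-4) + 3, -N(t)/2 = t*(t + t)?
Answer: 1652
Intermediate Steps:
N(t) = -4*t**2 (N(t) = -2*t*(t + t) = -2*t*2*t = -4*t**2)
s(m, E) = 3 - 4*E (s(m, E) = -4*E + 3 = 3 - 4*E)
g(d) = d + d**2 + d*(3 - 4*d) (g(d) = (d**2 + (3 - 4*d)*d) + d = (d**2 + d*(3 - 4*d)) + d = d + d**2 + d*(3 - 4*d))
-13*g(-6) + N(4) = -(-78)*(4 - 3*(-6)) - 4*4**2 = -(-78)*(4 + 18) - 4*16 = -(-78)*22 - 64 = -13*(-132) - 64 = 1716 - 64 = 1652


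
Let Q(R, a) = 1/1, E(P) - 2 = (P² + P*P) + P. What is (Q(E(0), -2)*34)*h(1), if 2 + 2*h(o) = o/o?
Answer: -17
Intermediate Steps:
h(o) = -½ (h(o) = -1 + (o/o)/2 = -1 + (½)*1 = -1 + ½ = -½)
E(P) = 2 + P + 2*P² (E(P) = 2 + ((P² + P*P) + P) = 2 + ((P² + P²) + P) = 2 + (2*P² + P) = 2 + (P + 2*P²) = 2 + P + 2*P²)
Q(R, a) = 1
(Q(E(0), -2)*34)*h(1) = (1*34)*(-½) = 34*(-½) = -17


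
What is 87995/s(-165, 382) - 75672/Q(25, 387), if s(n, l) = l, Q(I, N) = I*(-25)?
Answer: 83903579/238750 ≈ 351.43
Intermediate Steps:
Q(I, N) = -25*I
87995/s(-165, 382) - 75672/Q(25, 387) = 87995/382 - 75672/((-25*25)) = 87995*(1/382) - 75672/(-625) = 87995/382 - 75672*(-1/625) = 87995/382 + 75672/625 = 83903579/238750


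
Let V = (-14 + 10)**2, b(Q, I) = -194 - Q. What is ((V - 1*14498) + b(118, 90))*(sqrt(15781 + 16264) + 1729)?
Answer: -25578826 - 14794*sqrt(32045) ≈ -2.8227e+7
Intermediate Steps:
V = 16 (V = (-4)**2 = 16)
((V - 1*14498) + b(118, 90))*(sqrt(15781 + 16264) + 1729) = ((16 - 1*14498) + (-194 - 1*118))*(sqrt(15781 + 16264) + 1729) = ((16 - 14498) + (-194 - 118))*(sqrt(32045) + 1729) = (-14482 - 312)*(1729 + sqrt(32045)) = -14794*(1729 + sqrt(32045)) = -25578826 - 14794*sqrt(32045)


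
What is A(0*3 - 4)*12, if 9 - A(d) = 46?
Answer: -444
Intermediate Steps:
A(d) = -37 (A(d) = 9 - 1*46 = 9 - 46 = -37)
A(0*3 - 4)*12 = -37*12 = -444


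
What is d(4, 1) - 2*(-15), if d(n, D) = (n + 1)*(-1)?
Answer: 25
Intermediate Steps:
d(n, D) = -1 - n (d(n, D) = (1 + n)*(-1) = -1 - n)
d(4, 1) - 2*(-15) = (-1 - 1*4) - 2*(-15) = (-1 - 4) + 30 = -5 + 30 = 25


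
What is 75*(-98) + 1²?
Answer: -7349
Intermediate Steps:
75*(-98) + 1² = -7350 + 1 = -7349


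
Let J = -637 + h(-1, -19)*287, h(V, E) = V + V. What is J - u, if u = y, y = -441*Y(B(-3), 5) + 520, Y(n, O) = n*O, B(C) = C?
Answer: -8346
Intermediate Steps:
Y(n, O) = O*n
h(V, E) = 2*V
J = -1211 (J = -637 + (2*(-1))*287 = -637 - 2*287 = -637 - 574 = -1211)
y = 7135 (y = -2205*(-3) + 520 = -441*(-15) + 520 = 6615 + 520 = 7135)
u = 7135
J - u = -1211 - 1*7135 = -1211 - 7135 = -8346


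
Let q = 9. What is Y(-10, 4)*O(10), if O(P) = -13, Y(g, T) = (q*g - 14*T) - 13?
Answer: 2067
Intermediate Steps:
Y(g, T) = -13 - 14*T + 9*g (Y(g, T) = (9*g - 14*T) - 13 = (-14*T + 9*g) - 13 = -13 - 14*T + 9*g)
Y(-10, 4)*O(10) = (-13 - 14*4 + 9*(-10))*(-13) = (-13 - 56 - 90)*(-13) = -159*(-13) = 2067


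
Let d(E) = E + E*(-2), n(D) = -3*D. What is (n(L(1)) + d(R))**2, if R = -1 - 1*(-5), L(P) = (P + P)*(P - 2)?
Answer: 4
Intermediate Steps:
L(P) = 2*P*(-2 + P) (L(P) = (2*P)*(-2 + P) = 2*P*(-2 + P))
R = 4 (R = -1 + 5 = 4)
d(E) = -E (d(E) = E - 2*E = -E)
(n(L(1)) + d(R))**2 = (-6*(-2 + 1) - 1*4)**2 = (-6*(-1) - 4)**2 = (-3*(-2) - 4)**2 = (6 - 4)**2 = 2**2 = 4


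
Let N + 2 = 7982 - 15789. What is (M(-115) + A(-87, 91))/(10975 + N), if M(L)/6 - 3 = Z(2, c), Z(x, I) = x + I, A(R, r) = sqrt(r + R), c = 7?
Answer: 37/1583 ≈ 0.023373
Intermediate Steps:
A(R, r) = sqrt(R + r)
Z(x, I) = I + x
N = -7809 (N = -2 + (7982 - 15789) = -2 - 7807 = -7809)
M(L) = 72 (M(L) = 18 + 6*(7 + 2) = 18 + 6*9 = 18 + 54 = 72)
(M(-115) + A(-87, 91))/(10975 + N) = (72 + sqrt(-87 + 91))/(10975 - 7809) = (72 + sqrt(4))/3166 = (72 + 2)*(1/3166) = 74*(1/3166) = 37/1583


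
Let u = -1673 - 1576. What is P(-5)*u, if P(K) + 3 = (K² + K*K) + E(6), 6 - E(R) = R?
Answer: -152703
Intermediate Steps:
E(R) = 6 - R
u = -3249
P(K) = -3 + 2*K² (P(K) = -3 + ((K² + K*K) + (6 - 1*6)) = -3 + ((K² + K²) + (6 - 6)) = -3 + (2*K² + 0) = -3 + 2*K²)
P(-5)*u = (-3 + 2*(-5)²)*(-3249) = (-3 + 2*25)*(-3249) = (-3 + 50)*(-3249) = 47*(-3249) = -152703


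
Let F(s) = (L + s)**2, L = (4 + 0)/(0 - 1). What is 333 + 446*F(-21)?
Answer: 279083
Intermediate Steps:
L = -4 (L = 4/(-1) = 4*(-1) = -4)
F(s) = (-4 + s)**2
333 + 446*F(-21) = 333 + 446*(-4 - 21)**2 = 333 + 446*(-25)**2 = 333 + 446*625 = 333 + 278750 = 279083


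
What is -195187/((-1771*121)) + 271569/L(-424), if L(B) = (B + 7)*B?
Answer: 30901805225/12629454376 ≈ 2.4468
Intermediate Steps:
L(B) = B*(7 + B) (L(B) = (7 + B)*B = B*(7 + B))
-195187/((-1771*121)) + 271569/L(-424) = -195187/((-1771*121)) + 271569/((-424*(7 - 424))) = -195187/(-214291) + 271569/((-424*(-417))) = -195187*(-1/214291) + 271569/176808 = 195187/214291 + 271569*(1/176808) = 195187/214291 + 90523/58936 = 30901805225/12629454376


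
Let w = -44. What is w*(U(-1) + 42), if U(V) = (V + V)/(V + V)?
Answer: -1892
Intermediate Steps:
U(V) = 1 (U(V) = (2*V)/((2*V)) = (2*V)*(1/(2*V)) = 1)
w*(U(-1) + 42) = -44*(1 + 42) = -44*43 = -1892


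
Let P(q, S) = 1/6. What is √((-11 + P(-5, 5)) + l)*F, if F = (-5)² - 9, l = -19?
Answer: 8*I*√1074/3 ≈ 87.392*I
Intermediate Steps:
P(q, S) = ⅙
F = 16 (F = 25 - 9 = 16)
√((-11 + P(-5, 5)) + l)*F = √((-11 + ⅙) - 19)*16 = √(-65/6 - 19)*16 = √(-179/6)*16 = (I*√1074/6)*16 = 8*I*√1074/3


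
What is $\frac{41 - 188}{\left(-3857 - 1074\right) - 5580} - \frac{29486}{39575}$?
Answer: $- \frac{304109821}{415972825} \approx -0.73108$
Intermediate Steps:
$\frac{41 - 188}{\left(-3857 - 1074\right) - 5580} - \frac{29486}{39575} = \frac{41 - 188}{-4931 - 5580} - \frac{29486}{39575} = - \frac{147}{-10511} - \frac{29486}{39575} = \left(-147\right) \left(- \frac{1}{10511}\right) - \frac{29486}{39575} = \frac{147}{10511} - \frac{29486}{39575} = - \frac{304109821}{415972825}$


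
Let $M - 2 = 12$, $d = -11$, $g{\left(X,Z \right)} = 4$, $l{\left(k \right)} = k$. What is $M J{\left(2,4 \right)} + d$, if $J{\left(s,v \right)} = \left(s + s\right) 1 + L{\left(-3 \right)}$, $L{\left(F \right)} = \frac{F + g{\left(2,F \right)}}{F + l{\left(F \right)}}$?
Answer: $\frac{128}{3} \approx 42.667$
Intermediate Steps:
$M = 14$ ($M = 2 + 12 = 14$)
$L{\left(F \right)} = \frac{4 + F}{2 F}$ ($L{\left(F \right)} = \frac{F + 4}{F + F} = \frac{4 + F}{2 F}$)
$J{\left(s,v \right)} = - \frac{1}{6} + 2 s$ ($J{\left(s,v \right)} = \left(s + s\right) 1 + \frac{4 - 3}{2 \left(-3\right)} = 2 s 1 + \frac{1}{2} \left(- \frac{1}{3}\right) 1 = 2 s - \frac{1}{6} = - \frac{1}{6} + 2 s$)
$M J{\left(2,4 \right)} + d = 14 \left(- \frac{1}{6} + 2 \cdot 2\right) - 11 = 14 \left(- \frac{1}{6} + 4\right) - 11 = 14 \cdot \frac{23}{6} - 11 = \frac{161}{3} - 11 = \frac{128}{3}$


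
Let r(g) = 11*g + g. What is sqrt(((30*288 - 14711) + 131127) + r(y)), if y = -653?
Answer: 2*sqrt(29305) ≈ 342.37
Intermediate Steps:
r(g) = 12*g
sqrt(((30*288 - 14711) + 131127) + r(y)) = sqrt(((30*288 - 14711) + 131127) + 12*(-653)) = sqrt(((8640 - 14711) + 131127) - 7836) = sqrt((-6071 + 131127) - 7836) = sqrt(125056 - 7836) = sqrt(117220) = 2*sqrt(29305)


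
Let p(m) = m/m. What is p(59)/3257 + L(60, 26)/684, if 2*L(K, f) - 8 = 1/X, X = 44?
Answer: 1209913/196045344 ≈ 0.0061716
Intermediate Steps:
p(m) = 1
L(K, f) = 353/88 (L(K, f) = 4 + (½)/44 = 4 + (½)*(1/44) = 4 + 1/88 = 353/88)
p(59)/3257 + L(60, 26)/684 = 1/3257 + (353/88)/684 = 1*(1/3257) + (353/88)*(1/684) = 1/3257 + 353/60192 = 1209913/196045344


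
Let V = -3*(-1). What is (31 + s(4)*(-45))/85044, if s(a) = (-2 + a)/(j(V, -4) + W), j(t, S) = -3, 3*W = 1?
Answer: 259/340176 ≈ 0.00076137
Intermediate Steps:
V = 3
W = 1/3 (W = (1/3)*1 = 1/3 ≈ 0.33333)
s(a) = 3/4 - 3*a/8 (s(a) = (-2 + a)/(-3 + 1/3) = (-2 + a)/(-8/3) = (-2 + a)*(-3/8) = 3/4 - 3*a/8)
(31 + s(4)*(-45))/85044 = (31 + (3/4 - 3/8*4)*(-45))/85044 = (31 + (3/4 - 3/2)*(-45))*(1/85044) = (31 - 3/4*(-45))*(1/85044) = (31 + 135/4)*(1/85044) = (259/4)*(1/85044) = 259/340176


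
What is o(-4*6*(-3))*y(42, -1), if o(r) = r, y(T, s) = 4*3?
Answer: 864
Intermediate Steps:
y(T, s) = 12
o(-4*6*(-3))*y(42, -1) = (-4*6*(-3))*12 = -24*(-3)*12 = 72*12 = 864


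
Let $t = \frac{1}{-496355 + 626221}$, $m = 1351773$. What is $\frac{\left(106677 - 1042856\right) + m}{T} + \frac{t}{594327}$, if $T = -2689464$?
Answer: $- \frac{2673061478977387}{17298379230930204} \approx -0.15453$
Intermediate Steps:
$t = \frac{1}{129866} \approx 7.7002 \cdot 10^{-6}$
$\frac{\left(106677 - 1042856\right) + m}{T} + \frac{t}{594327} = \frac{\left(106677 - 1042856\right) + 1351773}{-2689464} + \frac{1}{129866 \cdot 594327} = \left(-936179 + 1351773\right) \left(- \frac{1}{2689464}\right) + \frac{1}{129866} \cdot \frac{1}{594327} = 415594 \left(- \frac{1}{2689464}\right) + \frac{1}{77182870182} = - \frac{207797}{1344732} + \frac{1}{77182870182} = - \frac{2673061478977387}{17298379230930204}$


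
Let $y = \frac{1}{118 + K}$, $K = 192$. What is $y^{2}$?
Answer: $\frac{1}{96100} \approx 1.0406 \cdot 10^{-5}$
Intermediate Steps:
$y = \frac{1}{310}$ ($y = \frac{1}{118 + 192} = \frac{1}{310} \approx 0.0032258$)
$y^{2} = \left(\frac{1}{310}\right)^{2} = \frac{1}{96100}$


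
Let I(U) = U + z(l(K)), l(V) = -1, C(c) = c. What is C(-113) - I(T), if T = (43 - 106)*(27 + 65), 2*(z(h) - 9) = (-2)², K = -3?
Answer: 5672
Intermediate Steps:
z(h) = 11 (z(h) = 9 + (½)*(-2)² = 9 + (½)*4 = 9 + 2 = 11)
T = -5796 (T = -63*92 = -5796)
I(U) = 11 + U (I(U) = U + 11 = 11 + U)
C(-113) - I(T) = -113 - (11 - 5796) = -113 - 1*(-5785) = -113 + 5785 = 5672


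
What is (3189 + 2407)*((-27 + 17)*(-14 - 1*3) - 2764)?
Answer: -14516024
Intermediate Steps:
(3189 + 2407)*((-27 + 17)*(-14 - 1*3) - 2764) = 5596*(-10*(-14 - 3) - 2764) = 5596*(-10*(-17) - 2764) = 5596*(170 - 2764) = 5596*(-2594) = -14516024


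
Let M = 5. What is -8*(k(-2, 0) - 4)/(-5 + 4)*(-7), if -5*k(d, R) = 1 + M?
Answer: 1456/5 ≈ 291.20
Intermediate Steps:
k(d, R) = -6/5 (k(d, R) = -(1 + 5)/5 = -⅕*6 = -6/5)
-8*(k(-2, 0) - 4)/(-5 + 4)*(-7) = -8*(-6/5 - 4)/(-5 + 4)*(-7) = -(-208)/(5*(-1))*(-7) = -(-208)*(-1)/5*(-7) = -8*26/5*(-7) = -208/5*(-7) = 1456/5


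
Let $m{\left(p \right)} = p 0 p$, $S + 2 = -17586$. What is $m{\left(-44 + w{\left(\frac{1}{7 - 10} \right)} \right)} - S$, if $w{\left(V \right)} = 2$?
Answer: $17588$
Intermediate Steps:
$S = -17588$ ($S = -2 - 17586 = -17588$)
$m{\left(p \right)} = 0$ ($m{\left(p \right)} = 0 p = 0$)
$m{\left(-44 + w{\left(\frac{1}{7 - 10} \right)} \right)} - S = 0 - -17588 = 0 + 17588 = 17588$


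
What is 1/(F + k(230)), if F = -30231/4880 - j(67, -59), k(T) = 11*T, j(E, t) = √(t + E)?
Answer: 60102904720/151687828321361 + 47628800*√2/151687828321361 ≈ 0.00039667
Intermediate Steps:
j(E, t) = √(E + t)
F = -30231/4880 - 2*√2 (F = -30231/4880 - √(67 - 59) = -30231*1/4880 - √8 = -30231/4880 - 2*√2 ≈ -9.0233)
1/(F + k(230)) = 1/((-30231/4880 - 2*√2) + 11*230) = 1/((-30231/4880 - 2*√2) + 2530) = 1/(12316169/4880 - 2*√2)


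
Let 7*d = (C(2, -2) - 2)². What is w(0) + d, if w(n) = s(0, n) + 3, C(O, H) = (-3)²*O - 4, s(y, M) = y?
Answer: 165/7 ≈ 23.571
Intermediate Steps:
C(O, H) = -4 + 9*O (C(O, H) = 9*O - 4 = -4 + 9*O)
w(n) = 3 (w(n) = 0 + 3 = 3)
d = 144/7 (d = ((-4 + 9*2) - 2)²/7 = ((-4 + 18) - 2)²/7 = (14 - 2)²/7 = (⅐)*12² = (⅐)*144 = 144/7 ≈ 20.571)
w(0) + d = 3 + 144/7 = 165/7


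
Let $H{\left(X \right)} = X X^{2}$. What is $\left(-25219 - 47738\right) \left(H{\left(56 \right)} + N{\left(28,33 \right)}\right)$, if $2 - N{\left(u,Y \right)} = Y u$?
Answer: $-12745150158$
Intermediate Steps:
$N{\left(u,Y \right)} = 2 - Y u$
$H{\left(X \right)} = X^{3}$
$\left(-25219 - 47738\right) \left(H{\left(56 \right)} + N{\left(28,33 \right)}\right) = \left(-25219 - 47738\right) \left(56^{3} + \left(2 - 33 \cdot 28\right)\right) = - 72957 \left(175616 + \left(2 - 924\right)\right) = - 72957 \left(175616 - 922\right) = \left(-72957\right) 174694 = -12745150158$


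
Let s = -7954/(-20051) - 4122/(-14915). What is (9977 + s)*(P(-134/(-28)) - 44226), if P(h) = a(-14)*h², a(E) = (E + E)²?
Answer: -15677565797049598/59812133 ≈ -2.6211e+8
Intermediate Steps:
a(E) = 4*E² (a(E) = (2*E)² = 4*E²)
s = 201284132/299060665 (s = -7954*(-1/20051) - 4122*(-1/14915) = 7954/20051 + 4122/14915 = 201284132/299060665 ≈ 0.67305)
P(h) = 784*h² (P(h) = (4*(-14)²)*h² = (4*196)*h² = 784*h²)
(9977 + s)*(P(-134/(-28)) - 44226) = (9977 + 201284132/299060665)*(784*(-134/(-28))² - 44226) = 2983929538837*(784*(-134*(-1/28))² - 44226)/299060665 = 2983929538837*(784*(67/14)² - 44226)/299060665 = 2983929538837*(784*(4489/196) - 44226)/299060665 = 2983929538837*(17956 - 44226)/299060665 = (2983929538837/299060665)*(-26270) = -15677565797049598/59812133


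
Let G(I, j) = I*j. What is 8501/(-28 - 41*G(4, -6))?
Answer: 8501/956 ≈ 8.8923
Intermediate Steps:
8501/(-28 - 41*G(4, -6)) = 8501/(-28 - 164*(-6)) = 8501/(-28 - 41*(-24)) = 8501/(-28 + 984) = 8501/956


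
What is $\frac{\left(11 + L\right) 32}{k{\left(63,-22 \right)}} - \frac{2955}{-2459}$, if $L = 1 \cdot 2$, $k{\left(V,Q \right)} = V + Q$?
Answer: $\frac{1144099}{100819} \approx 11.348$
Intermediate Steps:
$k{\left(V,Q \right)} = Q + V$
$L = 2$
$\frac{\left(11 + L\right) 32}{k{\left(63,-22 \right)}} - \frac{2955}{-2459} = \frac{\left(11 + 2\right) 32}{-22 + 63} - \frac{2955}{-2459} = \frac{13 \cdot 32}{41} - - \frac{2955}{2459} = 416 \cdot \frac{1}{41} + \frac{2955}{2459} = \frac{416}{41} + \frac{2955}{2459} = \frac{1144099}{100819}$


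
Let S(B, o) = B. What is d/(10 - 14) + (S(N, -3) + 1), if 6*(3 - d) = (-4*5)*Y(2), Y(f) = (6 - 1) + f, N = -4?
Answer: -115/12 ≈ -9.5833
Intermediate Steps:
Y(f) = 5 + f
d = 79/3 (d = 3 - (-4*5)*(5 + 2)/6 = 3 - (-10)*7/3 = 3 - 1/6*(-140) = 3 + 70/3 = 79/3 ≈ 26.333)
d/(10 - 14) + (S(N, -3) + 1) = 79/(3*(10 - 14)) + (-4 + 1) = (79/3)/(-4) - 3 = (79/3)*(-1/4) - 3 = -79/12 - 3 = -115/12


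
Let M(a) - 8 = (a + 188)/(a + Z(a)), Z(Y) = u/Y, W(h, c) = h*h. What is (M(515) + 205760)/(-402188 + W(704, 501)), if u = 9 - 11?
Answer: 54574768309/24779254444 ≈ 2.2024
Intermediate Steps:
u = -2
W(h, c) = h²
Z(Y) = -2/Y
M(a) = 8 + (188 + a)/(a - 2/a) (M(a) = 8 + (a + 188)/(a - 2/a) = 8 + (188 + a)/(a - 2/a))
(M(515) + 205760)/(-402188 + W(704, 501)) = ((-16 + 515*(188 + 9*515))/(-2 + 515²) + 205760)/(-402188 + 704²) = ((-16 + 515*(188 + 4635))/(-2 + 265225) + 205760)/(-402188 + 495616) = ((-16 + 515*4823)/265223 + 205760)/93428 = ((-16 + 2483845)/265223 + 205760)*(1/93428) = ((1/265223)*2483829 + 205760)*(1/93428) = (2483829/265223 + 205760)*(1/93428) = (54574768309/265223)*(1/93428) = 54574768309/24779254444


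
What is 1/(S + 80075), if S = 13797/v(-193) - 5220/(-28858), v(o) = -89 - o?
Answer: 1500616/120361174553 ≈ 1.2468e-5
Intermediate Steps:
S = 199348353/1500616 (S = 13797/(-89 - 1*(-193)) - 5220/(-28858) = 13797/(-89 + 193) - 5220*(-1/28858) = 13797/104 + 2610/14429 = 199348353/1500616 ≈ 132.84)
1/(S + 80075) = 1/(199348353/1500616 + 80075) = 1/(120361174553/1500616) = 1500616/120361174553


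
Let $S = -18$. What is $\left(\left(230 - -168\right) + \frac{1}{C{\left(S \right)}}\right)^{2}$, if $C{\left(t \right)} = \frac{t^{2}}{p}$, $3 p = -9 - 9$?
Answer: $\frac{461863081}{2916} \approx 1.5839 \cdot 10^{5}$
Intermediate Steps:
$p = -6$ ($p = \frac{-9 - 9}{3} = \frac{1}{3} \left(-18\right) = -6$)
$C{\left(t \right)} = - \frac{t^{2}}{6}$ ($C{\left(t \right)} = \frac{t^{2}}{-6} = t^{2} \left(- \frac{1}{6}\right) = - \frac{t^{2}}{6}$)
$\left(\left(230 - -168\right) + \frac{1}{C{\left(S \right)}}\right)^{2} = \left(\left(230 - -168\right) + \frac{1}{\left(- \frac{1}{6}\right) \left(-18\right)^{2}}\right)^{2} = \left(\left(230 + 168\right) + \frac{1}{\left(- \frac{1}{6}\right) 324}\right)^{2} = \left(398 + \frac{1}{-54}\right)^{2} = \left(398 - \frac{1}{54}\right)^{2} = \left(\frac{21491}{54}\right)^{2} = \frac{461863081}{2916}$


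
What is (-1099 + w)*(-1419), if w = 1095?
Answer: 5676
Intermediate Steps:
(-1099 + w)*(-1419) = (-1099 + 1095)*(-1419) = -4*(-1419) = 5676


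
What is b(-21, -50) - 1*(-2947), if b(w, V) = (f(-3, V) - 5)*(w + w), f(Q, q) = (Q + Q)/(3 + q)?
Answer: 148127/47 ≈ 3151.6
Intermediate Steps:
f(Q, q) = 2*Q/(3 + q) (f(Q, q) = (2*Q)/(3 + q) = 2*Q/(3 + q))
b(w, V) = 2*w*(-5 - 6/(3 + V)) (b(w, V) = (2*(-3)/(3 + V) - 5)*(w + w) = (-6/(3 + V) - 5)*(2*w) = (-5 - 6/(3 + V))*(2*w) = 2*w*(-5 - 6/(3 + V)))
b(-21, -50) - 1*(-2947) = -2*(-21)*(21 + 5*(-50))/(3 - 50) - 1*(-2947) = -2*(-21)*(21 - 250)/(-47) + 2947 = -2*(-21)*(-1/47)*(-229) + 2947 = 9618/47 + 2947 = 148127/47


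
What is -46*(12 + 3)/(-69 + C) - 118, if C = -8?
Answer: -8396/77 ≈ -109.04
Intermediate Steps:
-46*(12 + 3)/(-69 + C) - 118 = -46*(12 + 3)/(-69 - 8) - 118 = -690/(-77) - 118 = -690*(-1)/77 - 118 = -46*(-15/77) - 118 = 690/77 - 118 = -8396/77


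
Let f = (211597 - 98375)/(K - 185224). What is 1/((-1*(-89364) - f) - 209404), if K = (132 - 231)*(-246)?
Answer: -80435/9655360789 ≈ -8.3306e-6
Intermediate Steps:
K = 24354 (K = -99*(-246) = 24354)
f = -56611/80435 (f = (211597 - 98375)/(24354 - 185224) = 113222/(-160870) = 113222*(-1/160870) = -56611/80435 ≈ -0.70381)
1/((-1*(-89364) - f) - 209404) = 1/((-1*(-89364) - 1*(-56611/80435)) - 209404) = 1/((89364 + 56611/80435) - 209404) = 1/(7188049951/80435 - 209404) = 1/(-9655360789/80435) = -80435/9655360789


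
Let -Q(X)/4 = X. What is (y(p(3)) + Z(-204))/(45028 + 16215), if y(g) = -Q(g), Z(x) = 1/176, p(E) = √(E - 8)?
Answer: 1/10778768 + 4*I*√5/61243 ≈ 9.2775e-8 + 0.00014605*I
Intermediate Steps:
Q(X) = -4*X
p(E) = √(-8 + E)
Z(x) = 1/176
y(g) = 4*g (y(g) = -(-4)*g = 4*g)
(y(p(3)) + Z(-204))/(45028 + 16215) = (4*√(-8 + 3) + 1/176)/(45028 + 16215) = (4*√(-5) + 1/176)/61243 = (4*(I*√5) + 1/176)*(1/61243) = (4*I*√5 + 1/176)*(1/61243) = (1/176 + 4*I*√5)*(1/61243) = 1/10778768 + 4*I*√5/61243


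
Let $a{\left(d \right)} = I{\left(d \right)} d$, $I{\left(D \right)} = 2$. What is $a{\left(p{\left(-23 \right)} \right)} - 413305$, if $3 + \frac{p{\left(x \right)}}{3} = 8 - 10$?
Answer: $-413335$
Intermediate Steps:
$p{\left(x \right)} = -15$ ($p{\left(x \right)} = -9 + 3 \left(8 - 10\right) = -9 + 3 \left(-2\right) = -9 - 6 = -15$)
$a{\left(d \right)} = 2 d$
$a{\left(p{\left(-23 \right)} \right)} - 413305 = 2 \left(-15\right) - 413305 = -30 - 413305 = -413335$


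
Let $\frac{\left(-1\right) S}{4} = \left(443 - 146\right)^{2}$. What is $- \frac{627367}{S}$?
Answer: $\frac{627367}{352836} \approx 1.7781$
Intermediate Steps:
$S = -352836$ ($S = - 4 \left(443 - 146\right)^{2} = - 4 \cdot 297^{2} = \left(-4\right) 88209 = -352836$)
$- \frac{627367}{S} = - \frac{627367}{-352836} = \left(-627367\right) \left(- \frac{1}{352836}\right) = \frac{627367}{352836}$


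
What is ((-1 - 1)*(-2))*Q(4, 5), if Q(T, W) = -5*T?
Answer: -80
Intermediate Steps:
((-1 - 1)*(-2))*Q(4, 5) = ((-1 - 1)*(-2))*(-5*4) = -2*(-2)*(-20) = 4*(-20) = -80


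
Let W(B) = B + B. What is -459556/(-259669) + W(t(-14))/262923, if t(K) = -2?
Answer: 120826803512/68272952487 ≈ 1.7698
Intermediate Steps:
W(B) = 2*B
-459556/(-259669) + W(t(-14))/262923 = -459556/(-259669) + (2*(-2))/262923 = -459556*(-1/259669) - 4*1/262923 = 459556/259669 - 4/262923 = 120826803512/68272952487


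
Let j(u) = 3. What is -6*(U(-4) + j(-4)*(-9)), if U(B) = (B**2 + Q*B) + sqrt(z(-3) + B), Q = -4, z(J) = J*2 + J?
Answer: -30 - 6*I*sqrt(13) ≈ -30.0 - 21.633*I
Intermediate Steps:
z(J) = 3*J (z(J) = 2*J + J = 3*J)
U(B) = B**2 + sqrt(-9 + B) - 4*B (U(B) = (B**2 - 4*B) + sqrt(3*(-3) + B) = (B**2 - 4*B) + sqrt(-9 + B) = B**2 + sqrt(-9 + B) - 4*B)
-6*(U(-4) + j(-4)*(-9)) = -6*(((-4)**2 + sqrt(-9 - 4) - 4*(-4)) + 3*(-9)) = -6*((16 + sqrt(-13) + 16) - 27) = -6*((16 + I*sqrt(13) + 16) - 27) = -6*((32 + I*sqrt(13)) - 27) = -6*(5 + I*sqrt(13)) = -30 - 6*I*sqrt(13)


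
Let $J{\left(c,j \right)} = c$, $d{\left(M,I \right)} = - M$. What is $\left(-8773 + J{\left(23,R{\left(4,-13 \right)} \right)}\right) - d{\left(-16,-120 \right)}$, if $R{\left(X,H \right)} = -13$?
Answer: $-8766$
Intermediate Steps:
$\left(-8773 + J{\left(23,R{\left(4,-13 \right)} \right)}\right) - d{\left(-16,-120 \right)} = \left(-8773 + 23\right) - \left(-1\right) \left(-16\right) = -8750 - 16 = -8766$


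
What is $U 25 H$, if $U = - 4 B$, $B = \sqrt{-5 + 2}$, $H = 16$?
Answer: $- 1600 i \sqrt{3} \approx - 2771.3 i$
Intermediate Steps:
$B = i \sqrt{3}$ ($B = \sqrt{-3} = i \sqrt{3} \approx 1.732 i$)
$U = - 4 i \sqrt{3} \approx - 6.9282 i$
$U 25 H = - 4 i \sqrt{3} \cdot 25 \cdot 16 = - 100 i \sqrt{3} \cdot 16 = - 1600 i \sqrt{3}$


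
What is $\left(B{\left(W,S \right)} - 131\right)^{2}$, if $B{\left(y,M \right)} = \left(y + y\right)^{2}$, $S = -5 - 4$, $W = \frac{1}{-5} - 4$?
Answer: $\frac{2283121}{625} \approx 3653.0$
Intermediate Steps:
$W = - \frac{21}{5}$ ($W = - \frac{1}{5} - 4 = - \frac{21}{5} \approx -4.2$)
$S = -9$ ($S = -5 - 4 = -9$)
$B{\left(y,M \right)} = 4 y^{2}$ ($B{\left(y,M \right)} = \left(2 y\right)^{2} = 4 y^{2}$)
$\left(B{\left(W,S \right)} - 131\right)^{2} = \left(4 \left(- \frac{21}{5}\right)^{2} - 131\right)^{2} = \left(4 \cdot \frac{441}{25} - 131\right)^{2} = \left(\frac{1764}{25} - 131\right)^{2} = \left(- \frac{1511}{25}\right)^{2} = \frac{2283121}{625}$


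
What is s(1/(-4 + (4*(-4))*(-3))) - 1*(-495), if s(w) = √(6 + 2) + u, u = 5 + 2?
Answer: 502 + 2*√2 ≈ 504.83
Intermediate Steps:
u = 7
s(w) = 7 + 2*√2 (s(w) = √(6 + 2) + 7 = √8 + 7 = 2*√2 + 7 = 7 + 2*√2)
s(1/(-4 + (4*(-4))*(-3))) - 1*(-495) = (7 + 2*√2) - 1*(-495) = (7 + 2*√2) + 495 = 502 + 2*√2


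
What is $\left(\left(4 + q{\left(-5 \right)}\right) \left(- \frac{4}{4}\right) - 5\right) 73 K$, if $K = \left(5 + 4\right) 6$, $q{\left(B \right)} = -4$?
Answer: $-19710$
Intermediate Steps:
$K = 54$ ($K = 9 \cdot 6 = 54$)
$\left(\left(4 + q{\left(-5 \right)}\right) \left(- \frac{4}{4}\right) - 5\right) 73 K = \left(\left(4 - 4\right) \left(- \frac{4}{4}\right) - 5\right) 73 \cdot 54 = \left(0 \left(\left(-4\right) \frac{1}{4}\right) - 5\right) 73 \cdot 54 = \left(0 \left(-1\right) - 5\right) 73 \cdot 54 = \left(0 - 5\right) 73 \cdot 54 = \left(-5\right) 73 \cdot 54 = \left(-365\right) 54 = -19710$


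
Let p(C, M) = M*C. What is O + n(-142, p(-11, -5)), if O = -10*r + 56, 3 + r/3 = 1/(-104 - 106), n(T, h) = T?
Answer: 29/7 ≈ 4.1429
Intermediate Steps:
p(C, M) = C*M
r = -631/70 (r = -9 + 3/(-104 - 106) = -9 + 3/(-210) = -9 + 3*(-1/210) = -9 - 1/70 = -631/70 ≈ -9.0143)
O = 1023/7 (O = -10*(-631/70) + 56 = 631/7 + 56 = 1023/7 ≈ 146.14)
O + n(-142, p(-11, -5)) = 1023/7 - 142 = 29/7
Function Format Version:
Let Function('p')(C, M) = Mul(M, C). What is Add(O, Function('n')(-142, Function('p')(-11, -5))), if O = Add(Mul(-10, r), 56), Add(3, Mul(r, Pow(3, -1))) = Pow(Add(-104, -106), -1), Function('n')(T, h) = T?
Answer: Rational(29, 7) ≈ 4.1429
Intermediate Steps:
Function('p')(C, M) = Mul(C, M)
r = Rational(-631, 70) (r = Add(-9, Mul(3, Pow(Add(-104, -106), -1))) = Add(-9, Mul(3, Pow(-210, -1))) = Add(-9, Mul(3, Rational(-1, 210))) = Add(-9, Rational(-1, 70)) = Rational(-631, 70) ≈ -9.0143)
O = Rational(1023, 7) (O = Add(Mul(-10, Rational(-631, 70)), 56) = Add(Rational(631, 7), 56) = Rational(1023, 7) ≈ 146.14)
Add(O, Function('n')(-142, Function('p')(-11, -5))) = Add(Rational(1023, 7), -142) = Rational(29, 7)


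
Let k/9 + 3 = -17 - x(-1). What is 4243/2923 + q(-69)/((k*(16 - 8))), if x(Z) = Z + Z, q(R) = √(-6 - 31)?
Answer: 4243/2923 - I*√37/1296 ≈ 1.4516 - 0.0046935*I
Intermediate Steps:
q(R) = I*√37 (q(R) = √(-37) = I*√37)
x(Z) = 2*Z
k = -162 (k = -27 + 9*(-17 - 2*(-1)) = -27 + 9*(-17 - 1*(-2)) = -27 + 9*(-17 + 2) = -27 + 9*(-15) = -27 - 135 = -162)
4243/2923 + q(-69)/((k*(16 - 8))) = 4243/2923 + (I*√37)/((-162*(16 - 8))) = 4243*(1/2923) + (I*√37)/((-162*8)) = 4243/2923 + (I*√37)/(-1296) = 4243/2923 + (I*√37)*(-1/1296) = 4243/2923 - I*√37/1296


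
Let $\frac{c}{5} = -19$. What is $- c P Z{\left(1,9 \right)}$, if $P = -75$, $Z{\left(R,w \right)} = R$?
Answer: $-7125$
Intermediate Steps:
$c = -95$ ($c = 5 \left(-19\right) = -95$)
$- c P Z{\left(1,9 \right)} = - \left(-95\right) \left(-75\right) 1 = - 7125 \cdot 1 = \left(-1\right) 7125 = -7125$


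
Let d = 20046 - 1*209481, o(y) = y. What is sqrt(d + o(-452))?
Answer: I*sqrt(189887) ≈ 435.76*I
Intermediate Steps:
d = -189435 (d = 20046 - 209481 = -189435)
sqrt(d + o(-452)) = sqrt(-189435 - 452) = sqrt(-189887) = I*sqrt(189887)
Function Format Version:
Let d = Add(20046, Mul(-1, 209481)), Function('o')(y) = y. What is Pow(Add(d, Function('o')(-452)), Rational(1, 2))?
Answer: Mul(I, Pow(189887, Rational(1, 2))) ≈ Mul(435.76, I)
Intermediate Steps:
d = -189435 (d = Add(20046, -209481) = -189435)
Pow(Add(d, Function('o')(-452)), Rational(1, 2)) = Pow(Add(-189435, -452), Rational(1, 2)) = Pow(-189887, Rational(1, 2)) = Mul(I, Pow(189887, Rational(1, 2)))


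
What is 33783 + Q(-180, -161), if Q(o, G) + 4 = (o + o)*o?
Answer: 98579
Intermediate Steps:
Q(o, G) = -4 + 2*o**2 (Q(o, G) = -4 + (o + o)*o = -4 + (2*o)*o = -4 + 2*o**2)
33783 + Q(-180, -161) = 33783 + (-4 + 2*(-180)**2) = 33783 + (-4 + 2*32400) = 33783 + (-4 + 64800) = 33783 + 64796 = 98579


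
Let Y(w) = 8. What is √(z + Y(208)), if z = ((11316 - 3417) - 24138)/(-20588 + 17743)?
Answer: √110952155/2845 ≈ 3.7024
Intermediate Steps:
z = 16239/2845 (z = (7899 - 24138)/(-2845) = -16239*(-1/2845) = 16239/2845 ≈ 5.7079)
√(z + Y(208)) = √(16239/2845 + 8) = √(38999/2845) = √110952155/2845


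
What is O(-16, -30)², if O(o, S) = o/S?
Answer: 64/225 ≈ 0.28444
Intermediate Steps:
O(-16, -30)² = (-16/(-30))² = (-16*(-1/30))² = (8/15)² = 64/225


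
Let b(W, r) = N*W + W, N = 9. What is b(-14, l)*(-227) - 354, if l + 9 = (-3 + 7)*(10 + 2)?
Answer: 31426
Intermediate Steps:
l = 39 (l = -9 + (-3 + 7)*(10 + 2) = -9 + 4*12 = -9 + 48 = 39)
b(W, r) = 10*W (b(W, r) = 9*W + W = 10*W)
b(-14, l)*(-227) - 354 = (10*(-14))*(-227) - 354 = -140*(-227) - 354 = 31780 - 354 = 31426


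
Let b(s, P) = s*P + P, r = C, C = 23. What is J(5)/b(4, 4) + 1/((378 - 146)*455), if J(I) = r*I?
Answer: 606971/105560 ≈ 5.7500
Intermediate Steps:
r = 23
b(s, P) = P + P*s (b(s, P) = P*s + P = P + P*s)
J(I) = 23*I
J(5)/b(4, 4) + 1/((378 - 146)*455) = (23*5)/((4*(1 + 4))) + 1/((378 - 146)*455) = 115/((4*5)) + (1/455)/232 = 115/20 + (1/232)*(1/455) = 115*(1/20) + 1/105560 = 23/4 + 1/105560 = 606971/105560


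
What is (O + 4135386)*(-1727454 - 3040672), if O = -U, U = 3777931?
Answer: -1704390479330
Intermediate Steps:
O = -3777931 (O = -1*3777931 = -3777931)
(O + 4135386)*(-1727454 - 3040672) = (-3777931 + 4135386)*(-1727454 - 3040672) = 357455*(-4768126) = -1704390479330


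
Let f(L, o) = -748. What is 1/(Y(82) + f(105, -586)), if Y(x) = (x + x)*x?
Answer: 1/12700 ≈ 7.8740e-5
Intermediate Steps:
Y(x) = 2*x² (Y(x) = (2*x)*x = 2*x²)
1/(Y(82) + f(105, -586)) = 1/(2*82² - 748) = 1/(2*6724 - 748) = 1/(13448 - 748) = 1/12700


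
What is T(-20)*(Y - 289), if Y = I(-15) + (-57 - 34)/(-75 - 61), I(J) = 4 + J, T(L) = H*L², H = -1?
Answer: 2035450/17 ≈ 1.1973e+5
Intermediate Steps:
T(L) = -L²
Y = -1405/136 (Y = (4 - 15) + (-57 - 34)/(-75 - 61) = -11 - 91/(-136) = -11 - 91*(-1/136) = -11 + 91/136 = -1405/136 ≈ -10.331)
T(-20)*(Y - 289) = (-1*(-20)²)*(-1405/136 - 289) = -1*400*(-40709/136) = -400*(-40709/136) = 2035450/17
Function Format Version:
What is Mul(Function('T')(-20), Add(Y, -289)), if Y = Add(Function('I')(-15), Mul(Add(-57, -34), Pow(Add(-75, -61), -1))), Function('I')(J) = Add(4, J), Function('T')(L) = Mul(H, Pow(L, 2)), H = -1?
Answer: Rational(2035450, 17) ≈ 1.1973e+5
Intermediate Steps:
Function('T')(L) = Mul(-1, Pow(L, 2))
Y = Rational(-1405, 136) (Y = Add(Add(4, -15), Mul(Add(-57, -34), Pow(Add(-75, -61), -1))) = Add(-11, Mul(-91, Pow(-136, -1))) = Add(-11, Mul(-91, Rational(-1, 136))) = Add(-11, Rational(91, 136)) = Rational(-1405, 136) ≈ -10.331)
Mul(Function('T')(-20), Add(Y, -289)) = Mul(Mul(-1, Pow(-20, 2)), Add(Rational(-1405, 136), -289)) = Mul(Mul(-1, 400), Rational(-40709, 136)) = Mul(-400, Rational(-40709, 136)) = Rational(2035450, 17)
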